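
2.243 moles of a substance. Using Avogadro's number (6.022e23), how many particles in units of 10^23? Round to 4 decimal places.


N = n * NA, then divide by 1e23 for the requested units.
N / 1e23 = n * 6.022
N / 1e23 = 2.243 * 6.022
N / 1e23 = 13.507346, rounded to 4 dp:

13.5073


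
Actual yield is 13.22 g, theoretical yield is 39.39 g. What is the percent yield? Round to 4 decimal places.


% yield = 100 * actual / theoretical
% yield = 100 * 13.22 / 39.39
% yield = 33.56181772 %, rounded to 4 dp:

33.5618 %


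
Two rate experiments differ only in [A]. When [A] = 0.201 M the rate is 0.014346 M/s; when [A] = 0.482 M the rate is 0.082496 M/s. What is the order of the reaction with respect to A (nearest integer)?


Rate is proportional to [A]^n, so rate2/rate1 = ([A]2/[A]1)^n. Take logs to solve for n.
rate2/rate1 = 0.082496 / 0.014346 = 5.7505
[A]2/[A]1 = 0.482 / 0.201 = 2.398
n = ln(5.7505) / ln(2.398) = 2.0
Nearest integer order:

2


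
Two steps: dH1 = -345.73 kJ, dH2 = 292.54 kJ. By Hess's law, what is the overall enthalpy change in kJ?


Hess's law: enthalpy is a state function, so add the step enthalpies.
dH_total = dH1 + dH2 = -345.73 + (292.54)
dH_total = -53.19 kJ:

-53.19 kJ


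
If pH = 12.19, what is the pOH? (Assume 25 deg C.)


At 25 deg C, pH + pOH = 14.
pOH = 14 - pH = 14 - 12.19
pOH = 1.81:

1.81


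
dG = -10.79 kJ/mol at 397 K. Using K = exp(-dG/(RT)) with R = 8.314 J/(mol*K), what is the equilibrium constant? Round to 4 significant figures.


dG is in kJ/mol; multiply by 1000 to match R in J/(mol*K).
RT = 8.314 * 397 = 3300.658 J/mol
exponent = -dG*1000 / (RT) = -(-10.79*1000) / 3300.658 = 3.26904514
K = exp(3.26904514)
K = 26.286228, rounded to 4 significant figures:

26.29


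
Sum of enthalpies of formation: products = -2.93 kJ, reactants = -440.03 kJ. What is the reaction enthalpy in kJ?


dH_rxn = sum(dH_f products) - sum(dH_f reactants)
dH_rxn = -2.93 - (-440.03)
dH_rxn = 437.1 kJ:

437.10 kJ


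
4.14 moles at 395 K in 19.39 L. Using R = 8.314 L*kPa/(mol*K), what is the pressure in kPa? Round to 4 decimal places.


PV = nRT, solve for P = nRT / V.
nRT = 4.14 * 8.314 * 395 = 13595.8842
P = 13595.8842 / 19.39
P = 701.18020629 kPa, rounded to 4 dp:

701.1802 kPa


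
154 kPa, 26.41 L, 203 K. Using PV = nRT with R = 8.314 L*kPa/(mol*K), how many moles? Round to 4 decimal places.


PV = nRT, solve for n = PV / (RT).
PV = 154 * 26.41 = 4067.14
RT = 8.314 * 203 = 1687.742
n = 4067.14 / 1687.742
n = 2.40981145 mol, rounded to 4 dp:

2.4098 mol


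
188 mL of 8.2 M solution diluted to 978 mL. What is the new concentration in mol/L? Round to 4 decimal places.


Dilution: M1*V1 = M2*V2, solve for M2.
M2 = M1*V1 / V2
M2 = 8.2 * 188 / 978
M2 = 1541.6 / 978
M2 = 1.57627812 mol/L, rounded to 4 dp:

1.5763 mol/L


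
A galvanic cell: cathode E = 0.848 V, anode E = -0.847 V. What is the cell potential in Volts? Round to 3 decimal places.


Standard cell potential: E_cell = E_cathode - E_anode.
E_cell = 0.848 - (-0.847)
E_cell = 1.695 V, rounded to 3 dp:

1.695 V


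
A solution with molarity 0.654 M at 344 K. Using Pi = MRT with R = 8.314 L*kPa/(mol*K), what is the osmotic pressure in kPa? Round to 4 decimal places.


Osmotic pressure (van't Hoff): Pi = M*R*T.
RT = 8.314 * 344 = 2860.016
Pi = 0.654 * 2860.016
Pi = 1870.450464 kPa, rounded to 4 dp:

1870.4505 kPa


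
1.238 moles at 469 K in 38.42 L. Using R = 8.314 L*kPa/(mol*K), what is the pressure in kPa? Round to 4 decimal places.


PV = nRT, solve for P = nRT / V.
nRT = 1.238 * 8.314 * 469 = 4827.2913
P = 4827.2913 / 38.42
P = 125.64527069 kPa, rounded to 4 dp:

125.6453 kPa


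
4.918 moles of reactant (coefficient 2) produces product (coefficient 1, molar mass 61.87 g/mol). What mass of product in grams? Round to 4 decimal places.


Use the coefficient ratio to convert reactant moles to product moles, then multiply by the product's molar mass.
moles_P = moles_R * (coeff_P / coeff_R) = 4.918 * (1/2) = 2.459
mass_P = moles_P * M_P = 2.459 * 61.87
mass_P = 152.13833 g, rounded to 4 dp:

152.1383 g


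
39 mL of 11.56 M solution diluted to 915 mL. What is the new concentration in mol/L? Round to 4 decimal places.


Dilution: M1*V1 = M2*V2, solve for M2.
M2 = M1*V1 / V2
M2 = 11.56 * 39 / 915
M2 = 450.84 / 915
M2 = 0.49272131 mol/L, rounded to 4 dp:

0.4927 mol/L


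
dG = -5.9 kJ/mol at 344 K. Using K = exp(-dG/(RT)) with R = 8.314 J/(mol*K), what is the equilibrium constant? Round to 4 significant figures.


dG is in kJ/mol; multiply by 1000 to match R in J/(mol*K).
RT = 8.314 * 344 = 2860.016 J/mol
exponent = -dG*1000 / (RT) = -(-5.9*1000) / 2860.016 = 2.06292552
K = exp(2.06292552)
K = 7.868957, rounded to 4 significant figures:

7.869


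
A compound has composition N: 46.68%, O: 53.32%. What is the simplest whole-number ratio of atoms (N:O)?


Assume 100 g of compound, divide each mass% by atomic mass to get moles, then normalize by the smallest to get a raw atom ratio.
Moles per 100 g: N: 46.68/14.007 = 3.3326, O: 53.32/15.999 = 3.3327
Raw ratio (divide by min = 3.3326): N: 1.0, O: 1.0
Multiply by 1 to clear fractions: N: 1.0 ~= 1, O: 1.0 ~= 1
Reduce by GCD to get the simplest whole-number ratio:

1:1


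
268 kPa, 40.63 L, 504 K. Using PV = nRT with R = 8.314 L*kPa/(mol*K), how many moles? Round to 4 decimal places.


PV = nRT, solve for n = PV / (RT).
PV = 268 * 40.63 = 10888.84
RT = 8.314 * 504 = 4190.256
n = 10888.84 / 4190.256
n = 2.59860973 mol, rounded to 4 dp:

2.5986 mol


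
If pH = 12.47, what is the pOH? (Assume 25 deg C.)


At 25 deg C, pH + pOH = 14.
pOH = 14 - pH = 14 - 12.47
pOH = 1.53:

1.53


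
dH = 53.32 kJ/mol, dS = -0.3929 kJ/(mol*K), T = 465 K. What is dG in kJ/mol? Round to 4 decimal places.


Gibbs: dG = dH - T*dS (consistent units, dS already in kJ/(mol*K)).
T*dS = 465 * -0.3929 = -182.6985
dG = 53.32 - (-182.6985)
dG = 236.0185 kJ/mol, rounded to 4 dp:

236.0185 kJ/mol


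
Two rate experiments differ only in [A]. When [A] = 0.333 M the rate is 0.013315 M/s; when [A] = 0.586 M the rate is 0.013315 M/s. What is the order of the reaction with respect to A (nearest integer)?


Rate is proportional to [A]^n, so rate2/rate1 = ([A]2/[A]1)^n. Take logs to solve for n.
rate2/rate1 = 0.013315 / 0.013315 = 1.0
[A]2/[A]1 = 0.586 / 0.333 = 1.7598
n = ln(1.0) / ln(1.7598) = 0.0
Nearest integer order:

0


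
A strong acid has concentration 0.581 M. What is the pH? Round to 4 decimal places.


A strong acid dissociates completely, so [H+] equals the given concentration.
pH = -log10([H+]) = -log10(0.581)
pH = 0.23582387, rounded to 4 dp:

0.2358


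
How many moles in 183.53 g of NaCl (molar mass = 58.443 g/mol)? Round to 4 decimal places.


n = mass / M
n = 183.53 / 58.443
n = 3.14032476 mol, rounded to 4 dp:

3.1403 mol


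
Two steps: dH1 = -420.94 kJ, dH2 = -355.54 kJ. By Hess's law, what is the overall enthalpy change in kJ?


Hess's law: enthalpy is a state function, so add the step enthalpies.
dH_total = dH1 + dH2 = -420.94 + (-355.54)
dH_total = -776.48 kJ:

-776.48 kJ


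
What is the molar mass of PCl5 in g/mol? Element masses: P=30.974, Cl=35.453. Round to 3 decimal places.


M = sum(count * atomic_mass) over atoms.
M = 1*30.974 + 5*35.453
M = 30.974 + 177.265
M = 208.239 g/mol, rounded to 3 dp:

208.239 g/mol


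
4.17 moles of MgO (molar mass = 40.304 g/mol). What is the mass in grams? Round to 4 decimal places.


mass = n * M
mass = 4.17 * 40.304
mass = 168.06768 g, rounded to 4 dp:

168.0677 g


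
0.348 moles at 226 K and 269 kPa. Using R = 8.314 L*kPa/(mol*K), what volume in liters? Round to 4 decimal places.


PV = nRT, solve for V = nRT / P.
nRT = 0.348 * 8.314 * 226 = 653.8795
V = 653.8795 / 269
V = 2.43077881 L, rounded to 4 dp:

2.4308 L


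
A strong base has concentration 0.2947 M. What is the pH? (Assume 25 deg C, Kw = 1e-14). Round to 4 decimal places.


A strong base dissociates completely, so [OH-] equals the given concentration.
pOH = -log10([OH-]) = -log10(0.2947) = 0.53062
pH = 14 - pOH = 14 - 0.53062
pH = 13.46938, rounded to 4 dp:

13.4694


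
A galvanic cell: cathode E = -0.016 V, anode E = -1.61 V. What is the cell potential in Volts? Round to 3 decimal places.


Standard cell potential: E_cell = E_cathode - E_anode.
E_cell = -0.016 - (-1.61)
E_cell = 1.594 V, rounded to 3 dp:

1.594 V


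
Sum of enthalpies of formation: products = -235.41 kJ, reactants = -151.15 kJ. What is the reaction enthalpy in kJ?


dH_rxn = sum(dH_f products) - sum(dH_f reactants)
dH_rxn = -235.41 - (-151.15)
dH_rxn = -84.26 kJ:

-84.26 kJ


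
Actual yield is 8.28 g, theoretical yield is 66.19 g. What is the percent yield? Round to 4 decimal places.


% yield = 100 * actual / theoretical
% yield = 100 * 8.28 / 66.19
% yield = 12.50944251 %, rounded to 4 dp:

12.5094 %


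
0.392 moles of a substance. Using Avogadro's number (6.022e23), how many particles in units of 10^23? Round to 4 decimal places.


N = n * NA, then divide by 1e23 for the requested units.
N / 1e23 = n * 6.022
N / 1e23 = 0.392 * 6.022
N / 1e23 = 2.360624, rounded to 4 dp:

2.3606


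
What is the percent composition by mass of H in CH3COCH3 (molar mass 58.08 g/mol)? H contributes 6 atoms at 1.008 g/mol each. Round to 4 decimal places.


pct = 100 * (n_elem * M_elem) / M_total
mass_contribution = 6 * 1.008 = 6.048 g/mol
pct = 100 * 6.048 / 58.08
pct = 10.41322314 %, rounded to 4 dp:

10.4132 %


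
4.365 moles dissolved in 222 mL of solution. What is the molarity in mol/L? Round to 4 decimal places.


Convert volume to liters: V_L = V_mL / 1000.
V_L = 222 / 1000 = 0.222 L
M = n / V_L = 4.365 / 0.222
M = 19.66216216 mol/L, rounded to 4 dp:

19.6622 mol/L


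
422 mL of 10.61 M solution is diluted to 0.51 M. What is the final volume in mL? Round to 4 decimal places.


Dilution: M1*V1 = M2*V2, solve for V2.
V2 = M1*V1 / M2
V2 = 10.61 * 422 / 0.51
V2 = 4477.42 / 0.51
V2 = 8779.25490196 mL, rounded to 4 dp:

8779.2549 mL


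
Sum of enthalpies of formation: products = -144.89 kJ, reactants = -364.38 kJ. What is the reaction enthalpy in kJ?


dH_rxn = sum(dH_f products) - sum(dH_f reactants)
dH_rxn = -144.89 - (-364.38)
dH_rxn = 219.49 kJ:

219.49 kJ


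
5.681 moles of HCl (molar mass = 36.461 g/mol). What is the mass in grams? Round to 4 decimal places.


mass = n * M
mass = 5.681 * 36.461
mass = 207.134941 g, rounded to 4 dp:

207.1349 g


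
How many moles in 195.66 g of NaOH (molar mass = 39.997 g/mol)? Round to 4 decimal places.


n = mass / M
n = 195.66 / 39.997
n = 4.89186689 mol, rounded to 4 dp:

4.8919 mol


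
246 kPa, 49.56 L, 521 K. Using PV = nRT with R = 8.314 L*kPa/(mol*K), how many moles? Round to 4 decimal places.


PV = nRT, solve for n = PV / (RT).
PV = 246 * 49.56 = 12191.76
RT = 8.314 * 521 = 4331.594
n = 12191.76 / 4331.594
n = 2.81461282 mol, rounded to 4 dp:

2.8146 mol


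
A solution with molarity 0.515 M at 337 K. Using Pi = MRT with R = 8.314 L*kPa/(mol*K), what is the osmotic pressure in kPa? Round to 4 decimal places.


Osmotic pressure (van't Hoff): Pi = M*R*T.
RT = 8.314 * 337 = 2801.818
Pi = 0.515 * 2801.818
Pi = 1442.93627 kPa, rounded to 4 dp:

1442.9363 kPa


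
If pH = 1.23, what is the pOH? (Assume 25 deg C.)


At 25 deg C, pH + pOH = 14.
pOH = 14 - pH = 14 - 1.23
pOH = 12.77:

12.77


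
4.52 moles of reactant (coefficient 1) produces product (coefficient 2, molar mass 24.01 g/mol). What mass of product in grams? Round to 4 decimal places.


Use the coefficient ratio to convert reactant moles to product moles, then multiply by the product's molar mass.
moles_P = moles_R * (coeff_P / coeff_R) = 4.52 * (2/1) = 9.04
mass_P = moles_P * M_P = 9.04 * 24.01
mass_P = 217.0504 g, rounded to 4 dp:

217.0504 g


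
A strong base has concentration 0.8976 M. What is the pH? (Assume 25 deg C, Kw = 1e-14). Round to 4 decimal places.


A strong base dissociates completely, so [OH-] equals the given concentration.
pOH = -log10([OH-]) = -log10(0.8976) = 0.046917
pH = 14 - pOH = 14 - 0.046917
pH = 13.953083, rounded to 4 dp:

13.9531


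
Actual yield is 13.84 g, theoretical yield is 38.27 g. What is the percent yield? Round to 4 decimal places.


% yield = 100 * actual / theoretical
% yield = 100 * 13.84 / 38.27
% yield = 36.1640972 %, rounded to 4 dp:

36.1641 %


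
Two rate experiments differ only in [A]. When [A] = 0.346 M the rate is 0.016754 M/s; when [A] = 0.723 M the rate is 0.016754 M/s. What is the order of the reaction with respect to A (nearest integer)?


Rate is proportional to [A]^n, so rate2/rate1 = ([A]2/[A]1)^n. Take logs to solve for n.
rate2/rate1 = 0.016754 / 0.016754 = 1.0
[A]2/[A]1 = 0.723 / 0.346 = 2.0896
n = ln(1.0) / ln(2.0896) = 0.0
Nearest integer order:

0


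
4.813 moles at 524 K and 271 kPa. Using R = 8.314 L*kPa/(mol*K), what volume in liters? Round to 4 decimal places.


PV = nRT, solve for V = nRT / P.
nRT = 4.813 * 8.314 * 524 = 20968.0078
V = 20968.0078 / 271
V = 77.37272251 L, rounded to 4 dp:

77.3727 L


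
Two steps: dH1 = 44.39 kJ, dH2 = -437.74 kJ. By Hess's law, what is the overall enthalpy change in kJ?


Hess's law: enthalpy is a state function, so add the step enthalpies.
dH_total = dH1 + dH2 = 44.39 + (-437.74)
dH_total = -393.35 kJ:

-393.35 kJ


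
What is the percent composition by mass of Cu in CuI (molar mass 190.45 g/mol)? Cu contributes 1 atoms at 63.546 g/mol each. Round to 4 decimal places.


pct = 100 * (n_elem * M_elem) / M_total
mass_contribution = 1 * 63.546 = 63.546 g/mol
pct = 100 * 63.546 / 190.45
pct = 33.36623786 %, rounded to 4 dp:

33.3662 %


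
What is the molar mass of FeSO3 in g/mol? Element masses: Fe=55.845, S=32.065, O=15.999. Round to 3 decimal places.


M = sum(count * atomic_mass) over atoms.
M = 1*55.845 + 1*32.065 + 3*15.999
M = 55.845 + 32.065 + 47.997
M = 135.907 g/mol, rounded to 3 dp:

135.907 g/mol


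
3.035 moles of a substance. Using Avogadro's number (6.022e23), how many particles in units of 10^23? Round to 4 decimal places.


N = n * NA, then divide by 1e23 for the requested units.
N / 1e23 = n * 6.022
N / 1e23 = 3.035 * 6.022
N / 1e23 = 18.27677, rounded to 4 dp:

18.2768


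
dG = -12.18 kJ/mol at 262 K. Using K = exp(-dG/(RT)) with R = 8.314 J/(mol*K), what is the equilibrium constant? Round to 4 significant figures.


dG is in kJ/mol; multiply by 1000 to match R in J/(mol*K).
RT = 8.314 * 262 = 2178.268 J/mol
exponent = -dG*1000 / (RT) = -(-12.18*1000) / 2178.268 = 5.59159846
K = exp(5.59159846)
K = 268.16393, rounded to 4 significant figures:

268.2


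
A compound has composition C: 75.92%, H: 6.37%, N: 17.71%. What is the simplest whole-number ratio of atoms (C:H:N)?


Assume 100 g of compound, divide each mass% by atomic mass to get moles, then normalize by the smallest to get a raw atom ratio.
Moles per 100 g: C: 75.92/12.011 = 6.3209, H: 6.37/1.008 = 6.3194, N: 17.71/14.007 = 1.2644
Raw ratio (divide by min = 1.2644): C: 4.999, H: 4.998, N: 1.0
Multiply by 1 to clear fractions: C: 4.999 ~= 5, H: 4.998 ~= 5, N: 1.0 ~= 1
Reduce by GCD to get the simplest whole-number ratio:

5:5:1


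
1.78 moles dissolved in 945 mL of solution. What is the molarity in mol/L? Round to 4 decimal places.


Convert volume to liters: V_L = V_mL / 1000.
V_L = 945 / 1000 = 0.945 L
M = n / V_L = 1.78 / 0.945
M = 1.88359788 mol/L, rounded to 4 dp:

1.8836 mol/L


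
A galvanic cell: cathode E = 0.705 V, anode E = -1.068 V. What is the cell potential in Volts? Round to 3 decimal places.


Standard cell potential: E_cell = E_cathode - E_anode.
E_cell = 0.705 - (-1.068)
E_cell = 1.773 V, rounded to 3 dp:

1.773 V


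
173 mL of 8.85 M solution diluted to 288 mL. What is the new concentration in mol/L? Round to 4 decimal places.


Dilution: M1*V1 = M2*V2, solve for M2.
M2 = M1*V1 / V2
M2 = 8.85 * 173 / 288
M2 = 1531.05 / 288
M2 = 5.31614583 mol/L, rounded to 4 dp:

5.3161 mol/L


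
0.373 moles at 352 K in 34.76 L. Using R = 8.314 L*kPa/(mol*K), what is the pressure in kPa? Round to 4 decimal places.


PV = nRT, solve for P = nRT / V.
nRT = 0.373 * 8.314 * 352 = 1091.5949
P = 1091.5949 / 34.76
P = 31.40376582 kPa, rounded to 4 dp:

31.4038 kPa


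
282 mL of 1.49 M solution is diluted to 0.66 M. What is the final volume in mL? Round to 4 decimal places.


Dilution: M1*V1 = M2*V2, solve for V2.
V2 = M1*V1 / M2
V2 = 1.49 * 282 / 0.66
V2 = 420.18 / 0.66
V2 = 636.63636364 mL, rounded to 4 dp:

636.6364 mL


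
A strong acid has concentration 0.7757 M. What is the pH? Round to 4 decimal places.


A strong acid dissociates completely, so [H+] equals the given concentration.
pH = -log10([H+]) = -log10(0.7757)
pH = 0.11030621, rounded to 4 dp:

0.1103


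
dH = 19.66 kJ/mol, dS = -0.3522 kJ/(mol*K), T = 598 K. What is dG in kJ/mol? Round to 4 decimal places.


Gibbs: dG = dH - T*dS (consistent units, dS already in kJ/(mol*K)).
T*dS = 598 * -0.3522 = -210.6156
dG = 19.66 - (-210.6156)
dG = 230.2756 kJ/mol, rounded to 4 dp:

230.2756 kJ/mol


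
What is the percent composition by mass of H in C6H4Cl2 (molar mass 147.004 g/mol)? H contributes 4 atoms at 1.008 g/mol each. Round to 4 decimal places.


pct = 100 * (n_elem * M_elem) / M_total
mass_contribution = 4 * 1.008 = 4.032 g/mol
pct = 100 * 4.032 / 147.004
pct = 2.74278251 %, rounded to 4 dp:

2.7428 %


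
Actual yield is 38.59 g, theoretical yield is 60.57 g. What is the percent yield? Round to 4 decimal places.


% yield = 100 * actual / theoretical
% yield = 100 * 38.59 / 60.57
% yield = 63.71140829 %, rounded to 4 dp:

63.7114 %


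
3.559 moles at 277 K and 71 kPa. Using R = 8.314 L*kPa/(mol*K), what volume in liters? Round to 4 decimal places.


PV = nRT, solve for V = nRT / P.
nRT = 3.559 * 8.314 * 277 = 8196.2987
V = 8196.2987 / 71
V = 115.44082676 L, rounded to 4 dp:

115.4408 L


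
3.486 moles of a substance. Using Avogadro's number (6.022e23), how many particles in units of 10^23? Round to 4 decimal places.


N = n * NA, then divide by 1e23 for the requested units.
N / 1e23 = n * 6.022
N / 1e23 = 3.486 * 6.022
N / 1e23 = 20.992692, rounded to 4 dp:

20.9927


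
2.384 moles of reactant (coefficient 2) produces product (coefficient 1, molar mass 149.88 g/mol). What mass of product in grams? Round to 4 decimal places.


Use the coefficient ratio to convert reactant moles to product moles, then multiply by the product's molar mass.
moles_P = moles_R * (coeff_P / coeff_R) = 2.384 * (1/2) = 1.192
mass_P = moles_P * M_P = 1.192 * 149.88
mass_P = 178.65696 g, rounded to 4 dp:

178.6570 g


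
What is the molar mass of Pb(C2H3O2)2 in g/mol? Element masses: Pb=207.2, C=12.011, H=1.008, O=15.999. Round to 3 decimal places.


M = sum(count * atomic_mass) over atoms.
M = 1*207.2 + 4*12.011 + 6*1.008 + 4*15.999
M = 207.2 + 48.044 + 6.048 + 63.996
M = 325.288 g/mol, rounded to 3 dp:

325.288 g/mol


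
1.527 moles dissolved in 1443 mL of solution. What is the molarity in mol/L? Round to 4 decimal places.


Convert volume to liters: V_L = V_mL / 1000.
V_L = 1443 / 1000 = 1.443 L
M = n / V_L = 1.527 / 1.443
M = 1.05821206 mol/L, rounded to 4 dp:

1.0582 mol/L


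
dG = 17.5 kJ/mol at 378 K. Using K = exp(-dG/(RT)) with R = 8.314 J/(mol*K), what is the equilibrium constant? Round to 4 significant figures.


dG is in kJ/mol; multiply by 1000 to match R in J/(mol*K).
RT = 8.314 * 378 = 3142.692 J/mol
exponent = -dG*1000 / (RT) = -(17.5*1000) / 3142.692 = -5.56847442
K = exp(-5.56847442)
K = 0.0038162981, rounded to 4 significant figures:

0.003816


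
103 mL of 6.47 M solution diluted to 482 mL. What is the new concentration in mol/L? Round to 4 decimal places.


Dilution: M1*V1 = M2*V2, solve for M2.
M2 = M1*V1 / V2
M2 = 6.47 * 103 / 482
M2 = 666.41 / 482
M2 = 1.38259336 mol/L, rounded to 4 dp:

1.3826 mol/L


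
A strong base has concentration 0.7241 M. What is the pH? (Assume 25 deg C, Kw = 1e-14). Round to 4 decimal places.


A strong base dissociates completely, so [OH-] equals the given concentration.
pOH = -log10([OH-]) = -log10(0.7241) = 0.140201
pH = 14 - pOH = 14 - 0.140201
pH = 13.859799, rounded to 4 dp:

13.8598


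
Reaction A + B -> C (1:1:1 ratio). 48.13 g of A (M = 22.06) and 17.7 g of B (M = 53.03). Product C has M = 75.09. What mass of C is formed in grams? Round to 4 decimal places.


Find moles of each reactant; the smaller value is the limiting reagent in a 1:1:1 reaction, so moles_C equals moles of the limiter.
n_A = mass_A / M_A = 48.13 / 22.06 = 2.181777 mol
n_B = mass_B / M_B = 17.7 / 53.03 = 0.333773 mol
Limiting reagent: B (smaller), n_limiting = 0.333773 mol
mass_C = n_limiting * M_C = 0.333773 * 75.09
mass_C = 25.06301457 g, rounded to 4 dp:

25.0630 g


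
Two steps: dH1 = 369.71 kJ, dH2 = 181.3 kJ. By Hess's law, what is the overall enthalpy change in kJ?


Hess's law: enthalpy is a state function, so add the step enthalpies.
dH_total = dH1 + dH2 = 369.71 + (181.3)
dH_total = 551.01 kJ:

551.01 kJ


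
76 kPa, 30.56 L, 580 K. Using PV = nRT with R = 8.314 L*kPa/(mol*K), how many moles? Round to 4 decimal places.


PV = nRT, solve for n = PV / (RT).
PV = 76 * 30.56 = 2322.56
RT = 8.314 * 580 = 4822.12
n = 2322.56 / 4822.12
n = 0.48164708 mol, rounded to 4 dp:

0.4816 mol


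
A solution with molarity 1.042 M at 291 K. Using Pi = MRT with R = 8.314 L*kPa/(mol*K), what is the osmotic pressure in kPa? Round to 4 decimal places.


Osmotic pressure (van't Hoff): Pi = M*R*T.
RT = 8.314 * 291 = 2419.374
Pi = 1.042 * 2419.374
Pi = 2520.987708 kPa, rounded to 4 dp:

2520.9877 kPa


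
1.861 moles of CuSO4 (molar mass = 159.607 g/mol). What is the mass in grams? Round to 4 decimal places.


mass = n * M
mass = 1.861 * 159.607
mass = 297.028627 g, rounded to 4 dp:

297.0286 g


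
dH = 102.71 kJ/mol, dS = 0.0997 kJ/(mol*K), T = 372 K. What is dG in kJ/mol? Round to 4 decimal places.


Gibbs: dG = dH - T*dS (consistent units, dS already in kJ/(mol*K)).
T*dS = 372 * 0.0997 = 37.0884
dG = 102.71 - (37.0884)
dG = 65.6216 kJ/mol, rounded to 4 dp:

65.6216 kJ/mol


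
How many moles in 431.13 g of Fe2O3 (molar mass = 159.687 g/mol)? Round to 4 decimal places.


n = mass / M
n = 431.13 / 159.687
n = 2.69984407 mol, rounded to 4 dp:

2.6998 mol


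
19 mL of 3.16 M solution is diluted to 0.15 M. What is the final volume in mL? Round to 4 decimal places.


Dilution: M1*V1 = M2*V2, solve for V2.
V2 = M1*V1 / M2
V2 = 3.16 * 19 / 0.15
V2 = 60.04 / 0.15
V2 = 400.26666667 mL, rounded to 4 dp:

400.2667 mL


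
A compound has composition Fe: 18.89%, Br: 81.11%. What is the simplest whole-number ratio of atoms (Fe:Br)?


Assume 100 g of compound, divide each mass% by atomic mass to get moles, then normalize by the smallest to get a raw atom ratio.
Moles per 100 g: Fe: 18.89/55.845 = 0.3383, Br: 81.11/79.904 = 1.0151
Raw ratio (divide by min = 0.3383): Fe: 1.0, Br: 3.001
Multiply by 1 to clear fractions: Fe: 1.0 ~= 1, Br: 3.001 ~= 3
Reduce by GCD to get the simplest whole-number ratio:

1:3


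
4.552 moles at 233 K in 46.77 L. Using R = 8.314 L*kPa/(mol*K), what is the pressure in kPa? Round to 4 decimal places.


PV = nRT, solve for P = nRT / V.
nRT = 4.552 * 8.314 * 233 = 8817.9614
P = 8817.9614 / 46.77
P = 188.53883686 kPa, rounded to 4 dp:

188.5388 kPa


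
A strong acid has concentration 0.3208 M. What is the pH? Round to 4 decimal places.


A strong acid dissociates completely, so [H+] equals the given concentration.
pH = -log10([H+]) = -log10(0.3208)
pH = 0.49376564, rounded to 4 dp:

0.4938


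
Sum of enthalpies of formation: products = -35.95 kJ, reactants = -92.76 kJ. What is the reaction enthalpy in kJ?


dH_rxn = sum(dH_f products) - sum(dH_f reactants)
dH_rxn = -35.95 - (-92.76)
dH_rxn = 56.81 kJ:

56.81 kJ


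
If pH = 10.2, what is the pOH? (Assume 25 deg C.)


At 25 deg C, pH + pOH = 14.
pOH = 14 - pH = 14 - 10.2
pOH = 3.8:

3.80


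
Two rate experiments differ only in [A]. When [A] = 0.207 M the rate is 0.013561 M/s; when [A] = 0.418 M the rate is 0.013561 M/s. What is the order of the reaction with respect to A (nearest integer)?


Rate is proportional to [A]^n, so rate2/rate1 = ([A]2/[A]1)^n. Take logs to solve for n.
rate2/rate1 = 0.013561 / 0.013561 = 1.0
[A]2/[A]1 = 0.418 / 0.207 = 2.0193
n = ln(1.0) / ln(2.0193) = 0.0
Nearest integer order:

0


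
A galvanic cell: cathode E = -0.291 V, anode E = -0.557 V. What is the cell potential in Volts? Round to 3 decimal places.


Standard cell potential: E_cell = E_cathode - E_anode.
E_cell = -0.291 - (-0.557)
E_cell = 0.266 V, rounded to 3 dp:

0.266 V


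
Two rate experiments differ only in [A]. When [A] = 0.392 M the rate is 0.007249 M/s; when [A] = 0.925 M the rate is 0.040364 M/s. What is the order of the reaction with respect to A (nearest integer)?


Rate is proportional to [A]^n, so rate2/rate1 = ([A]2/[A]1)^n. Take logs to solve for n.
rate2/rate1 = 0.040364 / 0.007249 = 5.5682
[A]2/[A]1 = 0.925 / 0.392 = 2.3597
n = ln(5.5682) / ln(2.3597) = 2.0
Nearest integer order:

2


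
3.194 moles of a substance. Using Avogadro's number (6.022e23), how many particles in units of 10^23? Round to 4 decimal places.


N = n * NA, then divide by 1e23 for the requested units.
N / 1e23 = n * 6.022
N / 1e23 = 3.194 * 6.022
N / 1e23 = 19.234268, rounded to 4 dp:

19.2343


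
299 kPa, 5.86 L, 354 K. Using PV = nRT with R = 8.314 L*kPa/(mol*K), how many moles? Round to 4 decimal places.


PV = nRT, solve for n = PV / (RT).
PV = 299 * 5.86 = 1752.14
RT = 8.314 * 354 = 2943.156
n = 1752.14 / 2943.156
n = 0.59532692 mol, rounded to 4 dp:

0.5953 mol


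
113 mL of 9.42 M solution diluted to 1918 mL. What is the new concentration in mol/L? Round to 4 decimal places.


Dilution: M1*V1 = M2*V2, solve for M2.
M2 = M1*V1 / V2
M2 = 9.42 * 113 / 1918
M2 = 1064.46 / 1918
M2 = 0.55498436 mol/L, rounded to 4 dp:

0.5550 mol/L


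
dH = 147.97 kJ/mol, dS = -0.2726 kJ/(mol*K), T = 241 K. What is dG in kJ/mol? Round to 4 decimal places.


Gibbs: dG = dH - T*dS (consistent units, dS already in kJ/(mol*K)).
T*dS = 241 * -0.2726 = -65.6966
dG = 147.97 - (-65.6966)
dG = 213.6666 kJ/mol, rounded to 4 dp:

213.6666 kJ/mol


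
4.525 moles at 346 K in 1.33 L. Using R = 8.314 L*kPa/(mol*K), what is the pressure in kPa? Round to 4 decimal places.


PV = nRT, solve for P = nRT / V.
nRT = 4.525 * 8.314 * 346 = 13016.8141
P = 13016.8141 / 1.33
P = 9787.07827068 kPa, rounded to 4 dp:

9787.0783 kPa


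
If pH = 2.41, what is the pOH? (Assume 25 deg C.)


At 25 deg C, pH + pOH = 14.
pOH = 14 - pH = 14 - 2.41
pOH = 11.59:

11.59


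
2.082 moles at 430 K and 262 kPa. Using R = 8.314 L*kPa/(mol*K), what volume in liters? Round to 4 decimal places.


PV = nRT, solve for V = nRT / P.
nRT = 2.082 * 8.314 * 430 = 7443.1916
V = 7443.1916 / 262
V = 28.40912824 L, rounded to 4 dp:

28.4091 L


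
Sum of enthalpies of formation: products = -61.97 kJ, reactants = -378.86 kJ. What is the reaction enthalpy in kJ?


dH_rxn = sum(dH_f products) - sum(dH_f reactants)
dH_rxn = -61.97 - (-378.86)
dH_rxn = 316.89 kJ:

316.89 kJ


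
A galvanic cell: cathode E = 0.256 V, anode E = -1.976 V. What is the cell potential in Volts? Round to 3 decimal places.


Standard cell potential: E_cell = E_cathode - E_anode.
E_cell = 0.256 - (-1.976)
E_cell = 2.232 V, rounded to 3 dp:

2.232 V


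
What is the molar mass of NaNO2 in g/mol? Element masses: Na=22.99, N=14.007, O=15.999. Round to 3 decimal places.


M = sum(count * atomic_mass) over atoms.
M = 1*22.99 + 1*14.007 + 2*15.999
M = 22.99 + 14.007 + 31.998
M = 68.995 g/mol, rounded to 3 dp:

68.995 g/mol


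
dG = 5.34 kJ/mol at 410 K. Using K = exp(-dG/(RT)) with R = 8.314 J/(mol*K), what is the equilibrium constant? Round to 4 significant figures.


dG is in kJ/mol; multiply by 1000 to match R in J/(mol*K).
RT = 8.314 * 410 = 3408.74 J/mol
exponent = -dG*1000 / (RT) = -(5.34*1000) / 3408.74 = -1.56656125
K = exp(-1.56656125)
K = 0.20876183, rounded to 4 significant figures:

0.2088


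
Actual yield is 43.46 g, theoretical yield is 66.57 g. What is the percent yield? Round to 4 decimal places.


% yield = 100 * actual / theoretical
% yield = 100 * 43.46 / 66.57
% yield = 65.28466276 %, rounded to 4 dp:

65.2847 %


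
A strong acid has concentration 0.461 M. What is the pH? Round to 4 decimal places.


A strong acid dissociates completely, so [H+] equals the given concentration.
pH = -log10([H+]) = -log10(0.461)
pH = 0.33629907, rounded to 4 dp:

0.3363


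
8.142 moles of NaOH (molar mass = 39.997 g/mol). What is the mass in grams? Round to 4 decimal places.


mass = n * M
mass = 8.142 * 39.997
mass = 325.655574 g, rounded to 4 dp:

325.6556 g


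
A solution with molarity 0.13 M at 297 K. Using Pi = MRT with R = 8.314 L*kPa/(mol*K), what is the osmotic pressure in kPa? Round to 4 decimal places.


Osmotic pressure (van't Hoff): Pi = M*R*T.
RT = 8.314 * 297 = 2469.258
Pi = 0.13 * 2469.258
Pi = 321.00354 kPa, rounded to 4 dp:

321.0035 kPa


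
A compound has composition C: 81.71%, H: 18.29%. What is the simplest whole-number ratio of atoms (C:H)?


Assume 100 g of compound, divide each mass% by atomic mass to get moles, then normalize by the smallest to get a raw atom ratio.
Moles per 100 g: C: 81.71/12.011 = 6.8029, H: 18.29/1.008 = 18.1448
Raw ratio (divide by min = 6.8029): C: 1.0, H: 2.667
Multiply by 3 to clear fractions: C: 3.0 ~= 3, H: 8.002 ~= 8
Reduce by GCD to get the simplest whole-number ratio:

3:8


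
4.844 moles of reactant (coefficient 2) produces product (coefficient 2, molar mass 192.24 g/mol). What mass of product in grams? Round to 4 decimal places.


Use the coefficient ratio to convert reactant moles to product moles, then multiply by the product's molar mass.
moles_P = moles_R * (coeff_P / coeff_R) = 4.844 * (2/2) = 4.844
mass_P = moles_P * M_P = 4.844 * 192.24
mass_P = 931.21056 g, rounded to 4 dp:

931.2106 g


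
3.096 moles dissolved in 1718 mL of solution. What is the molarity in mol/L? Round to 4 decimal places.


Convert volume to liters: V_L = V_mL / 1000.
V_L = 1718 / 1000 = 1.718 L
M = n / V_L = 3.096 / 1.718
M = 1.80209546 mol/L, rounded to 4 dp:

1.8021 mol/L


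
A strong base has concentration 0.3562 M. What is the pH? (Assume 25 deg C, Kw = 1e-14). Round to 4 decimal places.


A strong base dissociates completely, so [OH-] equals the given concentration.
pOH = -log10([OH-]) = -log10(0.3562) = 0.448306
pH = 14 - pOH = 14 - 0.448306
pH = 13.551694, rounded to 4 dp:

13.5517


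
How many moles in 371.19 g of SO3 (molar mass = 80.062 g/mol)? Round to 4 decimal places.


n = mass / M
n = 371.19 / 80.062
n = 4.63628188 mol, rounded to 4 dp:

4.6363 mol


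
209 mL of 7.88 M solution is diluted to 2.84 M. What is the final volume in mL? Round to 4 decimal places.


Dilution: M1*V1 = M2*V2, solve for V2.
V2 = M1*V1 / M2
V2 = 7.88 * 209 / 2.84
V2 = 1646.92 / 2.84
V2 = 579.90140845 mL, rounded to 4 dp:

579.9014 mL


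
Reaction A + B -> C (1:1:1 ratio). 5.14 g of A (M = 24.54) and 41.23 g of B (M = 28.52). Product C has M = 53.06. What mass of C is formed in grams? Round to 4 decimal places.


Find moles of each reactant; the smaller value is the limiting reagent in a 1:1:1 reaction, so moles_C equals moles of the limiter.
n_A = mass_A / M_A = 5.14 / 24.54 = 0.209454 mol
n_B = mass_B / M_B = 41.23 / 28.52 = 1.445652 mol
Limiting reagent: A (smaller), n_limiting = 0.209454 mol
mass_C = n_limiting * M_C = 0.209454 * 53.06
mass_C = 11.11362924 g, rounded to 4 dp:

11.1136 g


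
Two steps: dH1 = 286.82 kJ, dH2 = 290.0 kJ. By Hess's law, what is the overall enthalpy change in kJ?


Hess's law: enthalpy is a state function, so add the step enthalpies.
dH_total = dH1 + dH2 = 286.82 + (290.0)
dH_total = 576.82 kJ:

576.82 kJ


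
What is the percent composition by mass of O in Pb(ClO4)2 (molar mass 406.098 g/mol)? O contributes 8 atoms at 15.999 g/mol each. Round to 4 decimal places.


pct = 100 * (n_elem * M_elem) / M_total
mass_contribution = 8 * 15.999 = 127.992 g/mol
pct = 100 * 127.992 / 406.098
pct = 31.51751548 %, rounded to 4 dp:

31.5175 %


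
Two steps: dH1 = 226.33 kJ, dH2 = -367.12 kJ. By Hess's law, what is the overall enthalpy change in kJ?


Hess's law: enthalpy is a state function, so add the step enthalpies.
dH_total = dH1 + dH2 = 226.33 + (-367.12)
dH_total = -140.79 kJ:

-140.79 kJ


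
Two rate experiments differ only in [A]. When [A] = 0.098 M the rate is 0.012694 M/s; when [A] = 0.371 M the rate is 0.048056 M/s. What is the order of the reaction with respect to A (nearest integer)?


Rate is proportional to [A]^n, so rate2/rate1 = ([A]2/[A]1)^n. Take logs to solve for n.
rate2/rate1 = 0.048056 / 0.012694 = 3.7857
[A]2/[A]1 = 0.371 / 0.098 = 3.7857
n = ln(3.7857) / ln(3.7857) = 1.0
Nearest integer order:

1


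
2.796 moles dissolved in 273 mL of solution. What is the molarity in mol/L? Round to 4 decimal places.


Convert volume to liters: V_L = V_mL / 1000.
V_L = 273 / 1000 = 0.273 L
M = n / V_L = 2.796 / 0.273
M = 10.24175824 mol/L, rounded to 4 dp:

10.2418 mol/L


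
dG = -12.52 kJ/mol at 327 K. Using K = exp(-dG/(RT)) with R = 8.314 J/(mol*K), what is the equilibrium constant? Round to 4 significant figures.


dG is in kJ/mol; multiply by 1000 to match R in J/(mol*K).
RT = 8.314 * 327 = 2718.678 J/mol
exponent = -dG*1000 / (RT) = -(-12.52*1000) / 2718.678 = 4.60517943
K = exp(4.60517943)
K = 100.00092, rounded to 4 significant figures:

100.0


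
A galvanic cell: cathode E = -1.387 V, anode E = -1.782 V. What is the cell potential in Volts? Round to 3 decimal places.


Standard cell potential: E_cell = E_cathode - E_anode.
E_cell = -1.387 - (-1.782)
E_cell = 0.395 V, rounded to 3 dp:

0.395 V


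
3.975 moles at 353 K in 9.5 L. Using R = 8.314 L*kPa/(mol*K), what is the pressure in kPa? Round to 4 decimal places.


PV = nRT, solve for P = nRT / V.
nRT = 3.975 * 8.314 * 353 = 11665.997
P = 11665.997 / 9.5
P = 1227.99968421 kPa, rounded to 4 dp:

1227.9997 kPa


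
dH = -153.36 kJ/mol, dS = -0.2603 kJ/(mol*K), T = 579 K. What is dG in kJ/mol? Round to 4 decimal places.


Gibbs: dG = dH - T*dS (consistent units, dS already in kJ/(mol*K)).
T*dS = 579 * -0.2603 = -150.7137
dG = -153.36 - (-150.7137)
dG = -2.6463 kJ/mol, rounded to 4 dp:

-2.6463 kJ/mol


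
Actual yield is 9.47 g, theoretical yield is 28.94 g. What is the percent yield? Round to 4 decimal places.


% yield = 100 * actual / theoretical
% yield = 100 * 9.47 / 28.94
% yield = 32.72287491 %, rounded to 4 dp:

32.7229 %


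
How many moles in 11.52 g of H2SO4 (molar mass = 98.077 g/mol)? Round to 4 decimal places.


n = mass / M
n = 11.52 / 98.077
n = 0.11745873 mol, rounded to 4 dp:

0.1175 mol


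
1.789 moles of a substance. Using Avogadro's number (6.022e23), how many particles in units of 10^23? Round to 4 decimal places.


N = n * NA, then divide by 1e23 for the requested units.
N / 1e23 = n * 6.022
N / 1e23 = 1.789 * 6.022
N / 1e23 = 10.773358, rounded to 4 dp:

10.7734


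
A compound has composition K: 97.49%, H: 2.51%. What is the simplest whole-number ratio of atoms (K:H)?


Assume 100 g of compound, divide each mass% by atomic mass to get moles, then normalize by the smallest to get a raw atom ratio.
Moles per 100 g: K: 97.49/39.098 = 2.4935, H: 2.51/1.008 = 2.4901
Raw ratio (divide by min = 2.4901): K: 1.001, H: 1.0
Multiply by 1 to clear fractions: K: 1.001 ~= 1, H: 1.0 ~= 1
Reduce by GCD to get the simplest whole-number ratio:

1:1


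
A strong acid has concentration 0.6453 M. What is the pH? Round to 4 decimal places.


A strong acid dissociates completely, so [H+] equals the given concentration.
pH = -log10([H+]) = -log10(0.6453)
pH = 0.19023833, rounded to 4 dp:

0.1902


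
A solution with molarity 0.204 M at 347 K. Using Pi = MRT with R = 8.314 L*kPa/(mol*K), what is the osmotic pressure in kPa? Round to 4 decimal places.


Osmotic pressure (van't Hoff): Pi = M*R*T.
RT = 8.314 * 347 = 2884.958
Pi = 0.204 * 2884.958
Pi = 588.531432 kPa, rounded to 4 dp:

588.5314 kPa


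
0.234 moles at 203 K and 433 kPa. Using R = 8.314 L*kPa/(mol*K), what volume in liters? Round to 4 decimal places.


PV = nRT, solve for V = nRT / P.
nRT = 0.234 * 8.314 * 203 = 394.9316
V = 394.9316 / 433
V = 0.91208222 L, rounded to 4 dp:

0.9121 L


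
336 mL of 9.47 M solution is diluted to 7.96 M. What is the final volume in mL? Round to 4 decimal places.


Dilution: M1*V1 = M2*V2, solve for V2.
V2 = M1*V1 / M2
V2 = 9.47 * 336 / 7.96
V2 = 3181.92 / 7.96
V2 = 399.73869347 mL, rounded to 4 dp:

399.7387 mL


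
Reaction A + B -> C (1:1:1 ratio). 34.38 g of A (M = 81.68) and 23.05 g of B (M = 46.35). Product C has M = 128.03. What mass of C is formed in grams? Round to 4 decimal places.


Find moles of each reactant; the smaller value is the limiting reagent in a 1:1:1 reaction, so moles_C equals moles of the limiter.
n_A = mass_A / M_A = 34.38 / 81.68 = 0.420911 mol
n_B = mass_B / M_B = 23.05 / 46.35 = 0.497303 mol
Limiting reagent: A (smaller), n_limiting = 0.420911 mol
mass_C = n_limiting * M_C = 0.420911 * 128.03
mass_C = 53.88923533 g, rounded to 4 dp:

53.8892 g


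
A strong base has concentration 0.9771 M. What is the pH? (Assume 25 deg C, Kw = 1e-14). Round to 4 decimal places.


A strong base dissociates completely, so [OH-] equals the given concentration.
pOH = -log10([OH-]) = -log10(0.9771) = 0.010061
pH = 14 - pOH = 14 - 0.010061
pH = 13.989939, rounded to 4 dp:

13.9899


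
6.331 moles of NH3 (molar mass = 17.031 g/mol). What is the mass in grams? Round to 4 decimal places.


mass = n * M
mass = 6.331 * 17.031
mass = 107.823261 g, rounded to 4 dp:

107.8233 g


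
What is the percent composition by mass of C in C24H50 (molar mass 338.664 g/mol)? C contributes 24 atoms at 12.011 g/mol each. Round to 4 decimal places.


pct = 100 * (n_elem * M_elem) / M_total
mass_contribution = 24 * 12.011 = 288.264 g/mol
pct = 100 * 288.264 / 338.664
pct = 85.11799306 %, rounded to 4 dp:

85.1180 %


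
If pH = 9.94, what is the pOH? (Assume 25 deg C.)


At 25 deg C, pH + pOH = 14.
pOH = 14 - pH = 14 - 9.94
pOH = 4.06:

4.06


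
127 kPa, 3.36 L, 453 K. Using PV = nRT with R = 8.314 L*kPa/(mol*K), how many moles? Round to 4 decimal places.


PV = nRT, solve for n = PV / (RT).
PV = 127 * 3.36 = 426.72
RT = 8.314 * 453 = 3766.242
n = 426.72 / 3766.242
n = 0.11330127 mol, rounded to 4 dp:

0.1133 mol


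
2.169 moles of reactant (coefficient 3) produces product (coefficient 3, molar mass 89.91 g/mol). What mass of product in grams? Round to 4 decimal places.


Use the coefficient ratio to convert reactant moles to product moles, then multiply by the product's molar mass.
moles_P = moles_R * (coeff_P / coeff_R) = 2.169 * (3/3) = 2.169
mass_P = moles_P * M_P = 2.169 * 89.91
mass_P = 195.01479 g, rounded to 4 dp:

195.0148 g


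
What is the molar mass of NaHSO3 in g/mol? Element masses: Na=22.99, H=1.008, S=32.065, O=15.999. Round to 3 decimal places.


M = sum(count * atomic_mass) over atoms.
M = 1*22.99 + 1*1.008 + 1*32.065 + 3*15.999
M = 22.99 + 1.008 + 32.065 + 47.997
M = 104.06 g/mol, rounded to 3 dp:

104.060 g/mol


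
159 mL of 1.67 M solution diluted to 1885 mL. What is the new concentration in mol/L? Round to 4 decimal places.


Dilution: M1*V1 = M2*V2, solve for M2.
M2 = M1*V1 / V2
M2 = 1.67 * 159 / 1885
M2 = 265.53 / 1885
M2 = 0.14086472 mol/L, rounded to 4 dp:

0.1409 mol/L


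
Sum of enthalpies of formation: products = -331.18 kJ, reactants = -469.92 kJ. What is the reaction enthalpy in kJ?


dH_rxn = sum(dH_f products) - sum(dH_f reactants)
dH_rxn = -331.18 - (-469.92)
dH_rxn = 138.74 kJ:

138.74 kJ


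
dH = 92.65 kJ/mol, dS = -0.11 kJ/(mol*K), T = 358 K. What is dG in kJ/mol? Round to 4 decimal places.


Gibbs: dG = dH - T*dS (consistent units, dS already in kJ/(mol*K)).
T*dS = 358 * -0.11 = -39.38
dG = 92.65 - (-39.38)
dG = 132.03 kJ/mol, rounded to 4 dp:

132.0300 kJ/mol
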